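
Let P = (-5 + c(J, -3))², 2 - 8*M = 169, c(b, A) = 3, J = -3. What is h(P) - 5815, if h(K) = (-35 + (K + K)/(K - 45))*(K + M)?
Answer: -1712515/328 ≈ -5221.1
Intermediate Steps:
M = -167/8 (M = ¼ - ⅛*169 = ¼ - 169/8 = -167/8 ≈ -20.875)
P = 4 (P = (-5 + 3)² = (-2)² = 4)
h(K) = (-35 + 2*K/(-45 + K))*(-167/8 + K) (h(K) = (-35 + (K + K)/(K - 45))*(K - 167/8) = (-35 + (2*K)/(-45 + K))*(-167/8 + K) = (-35 + 2*K/(-45 + K))*(-167/8 + K))
h(P) - 5815 = 3*(-87675 - 88*4² + 6037*4)/(8*(-45 + 4)) - 5815 = (3/8)*(-87675 - 88*16 + 24148)/(-41) - 5815 = (3/8)*(-1/41)*(-87675 - 1408 + 24148) - 5815 = (3/8)*(-1/41)*(-64935) - 5815 = 194805/328 - 5815 = -1712515/328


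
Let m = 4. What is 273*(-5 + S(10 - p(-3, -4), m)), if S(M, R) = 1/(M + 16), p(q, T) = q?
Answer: -39312/29 ≈ -1355.6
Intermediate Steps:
S(M, R) = 1/(16 + M)
273*(-5 + S(10 - p(-3, -4), m)) = 273*(-5 + 1/(16 + (10 - 1*(-3)))) = 273*(-5 + 1/(16 + (10 + 3))) = 273*(-5 + 1/(16 + 13)) = 273*(-5 + 1/29) = 273*(-144/29) = -39312/29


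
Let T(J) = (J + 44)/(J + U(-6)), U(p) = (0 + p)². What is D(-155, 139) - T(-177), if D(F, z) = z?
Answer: 19466/141 ≈ 138.06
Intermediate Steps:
U(p) = p²
T(J) = (44 + J)/(36 + J) (T(J) = (J + 44)/(J + (-6)²) = (44 + J)/(J + 36) = (44 + J)/(36 + J))
D(-155, 139) - T(-177) = 139 - (44 - 177)/(36 - 177) = 139 - (-133)/(-141) = 139 - (-1)*(-133)/141 = 139 - 1*133/141 = 139 - 133/141 = 19466/141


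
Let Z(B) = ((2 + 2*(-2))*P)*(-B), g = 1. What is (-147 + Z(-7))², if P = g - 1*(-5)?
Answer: 53361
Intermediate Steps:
P = 6 (P = 1 - 1*(-5) = 1 + 5 = 6)
Z(B) = 12*B (Z(B) = ((2 + 2*(-2))*6)*(-B) = ((2 - 4)*6)*(-B) = (-2*6)*(-B) = -(-12)*B = 12*B)
(-147 + Z(-7))² = (-147 + 12*(-7))² = (-147 - 84)² = (-231)² = 53361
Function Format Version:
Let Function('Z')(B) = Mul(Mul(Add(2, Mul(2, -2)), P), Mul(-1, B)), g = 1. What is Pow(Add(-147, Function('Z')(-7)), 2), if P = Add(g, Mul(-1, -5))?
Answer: 53361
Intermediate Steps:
P = 6 (P = Add(1, Mul(-1, -5)) = Add(1, 5) = 6)
Function('Z')(B) = Mul(12, B) (Function('Z')(B) = Mul(Mul(Add(2, Mul(2, -2)), 6), Mul(-1, B)) = Mul(Mul(Add(2, -4), 6), Mul(-1, B)) = Mul(Mul(-2, 6), Mul(-1, B)) = Mul(-12, Mul(-1, B)) = Mul(12, B))
Pow(Add(-147, Function('Z')(-7)), 2) = Pow(Add(-147, Mul(12, -7)), 2) = Pow(Add(-147, -84), 2) = Pow(-231, 2) = 53361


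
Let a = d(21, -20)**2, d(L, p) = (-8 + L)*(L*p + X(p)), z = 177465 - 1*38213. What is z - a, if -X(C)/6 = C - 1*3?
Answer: -13300304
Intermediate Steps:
z = 139252 (z = 177465 - 38213 = 139252)
X(C) = 18 - 6*C (X(C) = -6*(C - 1*3) = -6*(C - 3) = -6*(-3 + C) = 18 - 6*C)
d(L, p) = (-8 + L)*(18 - 6*p + L*p) (d(L, p) = (-8 + L)*(L*p + (18 - 6*p)) = (-8 + L)*(18 - 6*p + L*p))
a = 13439556 (a = (-144 + 18*21 + 48*(-20) - 20*21**2 - 14*21*(-20))**2 = (-144 + 378 - 960 - 20*441 + 5880)**2 = (-144 + 378 - 960 - 8820 + 5880)**2 = (-3666)**2 = 13439556)
z - a = 139252 - 1*13439556 = 139252 - 13439556 = -13300304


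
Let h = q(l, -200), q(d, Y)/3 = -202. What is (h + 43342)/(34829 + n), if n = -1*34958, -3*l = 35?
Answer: -42736/129 ≈ -331.29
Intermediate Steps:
l = -35/3 (l = -1/3*35 = -35/3 ≈ -11.667)
q(d, Y) = -606 (q(d, Y) = 3*(-202) = -606)
n = -34958
h = -606
(h + 43342)/(34829 + n) = (-606 + 43342)/(34829 - 34958) = 42736/(-129) = 42736*(-1/129) = -42736/129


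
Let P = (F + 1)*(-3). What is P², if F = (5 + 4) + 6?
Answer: 2304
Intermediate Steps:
F = 15 (F = 9 + 6 = 15)
P = -48 (P = (15 + 1)*(-3) = 16*(-3) = -48)
P² = (-48)² = 2304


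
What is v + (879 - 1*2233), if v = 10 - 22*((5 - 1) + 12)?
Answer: -1696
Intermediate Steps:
v = -342 (v = 10 - 22*(4 + 12) = 10 - 22*16 = 10 - 352 = -342)
v + (879 - 1*2233) = -342 + (879 - 1*2233) = -342 + (879 - 2233) = -342 - 1354 = -1696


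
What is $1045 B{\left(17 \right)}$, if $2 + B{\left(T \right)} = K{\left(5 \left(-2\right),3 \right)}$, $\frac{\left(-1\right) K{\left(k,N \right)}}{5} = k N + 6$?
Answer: $123310$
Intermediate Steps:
$K{\left(k,N \right)} = -30 - 5 N k$ ($K{\left(k,N \right)} = - 5 \left(k N + 6\right) = - 5 \left(N k + 6\right) = - 5 \left(6 + N k\right) = -30 - 5 N k$)
$B{\left(T \right)} = 118$ ($B{\left(T \right)} = -2 - \left(30 + 15 \cdot 5 \left(-2\right)\right) = -2 - \left(30 + 15 \left(-10\right)\right) = -2 + \left(-30 + 150\right) = -2 + 120 = 118$)
$1045 B{\left(17 \right)} = 1045 \cdot 118 = 123310$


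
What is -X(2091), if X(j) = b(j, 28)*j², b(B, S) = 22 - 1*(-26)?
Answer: -209869488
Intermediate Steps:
b(B, S) = 48 (b(B, S) = 22 + 26 = 48)
X(j) = 48*j²
-X(2091) = -48*2091² = -48*4372281 = -1*209869488 = -209869488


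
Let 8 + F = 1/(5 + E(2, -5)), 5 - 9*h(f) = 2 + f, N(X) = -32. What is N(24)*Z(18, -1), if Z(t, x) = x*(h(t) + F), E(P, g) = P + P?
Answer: -2752/9 ≈ -305.78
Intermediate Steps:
E(P, g) = 2*P
h(f) = 1/3 - f/9 (h(f) = 5/9 - (2 + f)/9 = 5/9 + (-2/9 - f/9) = 1/3 - f/9)
F = -71/9 (F = -8 + 1/(5 + 2*2) = -8 + 1/(5 + 4) = -8 + 1/9 = -71/9 ≈ -7.8889)
Z(t, x) = x*(-68/9 - t/9) (Z(t, x) = x*((1/3 - t/9) - 71/9) = x*(-68/9 - t/9))
N(24)*Z(18, -1) = -(-32)*(-1)*(68 + 18)/9 = -(-32)*(-1)*86/9 = -32*86/9 = -2752/9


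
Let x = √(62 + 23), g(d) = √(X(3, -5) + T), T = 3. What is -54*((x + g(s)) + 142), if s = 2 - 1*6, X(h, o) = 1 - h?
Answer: -7722 - 54*√85 ≈ -8219.9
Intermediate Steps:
s = -4 (s = 2 - 6 = -4)
g(d) = 1 (g(d) = √((1 - 1*3) + 3) = √((1 - 3) + 3) = √(-2 + 3) = √1 = 1)
x = √85 ≈ 9.2195
-54*((x + g(s)) + 142) = -54*((√85 + 1) + 142) = -54*((1 + √85) + 142) = -54*(143 + √85) = -7722 - 54*√85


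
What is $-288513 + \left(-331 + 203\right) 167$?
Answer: $-309889$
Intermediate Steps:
$-288513 + \left(-331 + 203\right) 167 = -288513 - 21376 = -309889$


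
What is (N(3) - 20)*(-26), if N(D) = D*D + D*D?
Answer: 52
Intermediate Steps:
N(D) = 2*D² (N(D) = D² + D² = 2*D²)
(N(3) - 20)*(-26) = (2*3² - 20)*(-26) = (2*9 - 20)*(-26) = (18 - 20)*(-26) = -2*(-26) = 52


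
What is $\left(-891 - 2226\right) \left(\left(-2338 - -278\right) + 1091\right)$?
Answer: $3020373$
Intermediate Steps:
$\left(-891 - 2226\right) \left(\left(-2338 - -278\right) + 1091\right) = - 3117 \left(\left(-2338 + 278\right) + 1091\right) = - 3117 \left(-2060 + 1091\right) = \left(-3117\right) \left(-969\right) = 3020373$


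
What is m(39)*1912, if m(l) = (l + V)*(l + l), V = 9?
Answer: 7158528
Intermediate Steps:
m(l) = 2*l*(9 + l) (m(l) = (l + 9)*(l + l) = (9 + l)*(2*l) = 2*l*(9 + l))
m(39)*1912 = (2*39*(9 + 39))*1912 = (2*39*48)*1912 = 3744*1912 = 7158528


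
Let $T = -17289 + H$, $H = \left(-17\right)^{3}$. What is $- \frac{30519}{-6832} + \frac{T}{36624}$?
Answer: $\frac{8625391}{2234064} \approx 3.8609$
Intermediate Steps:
$H = -4913$
$T = -22202$ ($T = -17289 - 4913 = -22202$)
$- \frac{30519}{-6832} + \frac{T}{36624} = - \frac{30519}{-6832} - \frac{22202}{36624} = \left(-30519\right) \left(- \frac{1}{6832}\right) - \frac{11101}{18312} = \frac{30519}{6832} - \frac{11101}{18312} = \frac{8625391}{2234064}$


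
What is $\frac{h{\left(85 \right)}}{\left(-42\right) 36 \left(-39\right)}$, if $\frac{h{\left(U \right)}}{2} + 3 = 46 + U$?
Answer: $\frac{32}{7371} \approx 0.0043413$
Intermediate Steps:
$h{\left(U \right)} = 86 + 2 U$ ($h{\left(U \right)} = -6 + 2 \left(46 + U\right) = -6 + \left(92 + 2 U\right) = 86 + 2 U$)
$\frac{h{\left(85 \right)}}{\left(-42\right) 36 \left(-39\right)} = \frac{86 + 2 \cdot 85}{\left(-42\right) 36 \left(-39\right)} = \frac{86 + 170}{\left(-1512\right) \left(-39\right)} = \frac{256}{58968} = 256 \cdot \frac{1}{58968} = \frac{32}{7371}$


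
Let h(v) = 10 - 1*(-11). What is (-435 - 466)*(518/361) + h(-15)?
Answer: -459137/361 ≈ -1271.8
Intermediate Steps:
h(v) = 21 (h(v) = 10 + 11 = 21)
(-435 - 466)*(518/361) + h(-15) = (-435 - 466)*(518/361) + 21 = -466718/361 + 21 = -459137/361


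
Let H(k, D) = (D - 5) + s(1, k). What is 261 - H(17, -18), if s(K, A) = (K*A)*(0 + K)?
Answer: 267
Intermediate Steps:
s(K, A) = A*K² (s(K, A) = (A*K)*K = A*K²)
H(k, D) = -5 + D + k (H(k, D) = (D - 5) + k*1² = (-5 + D) + k*1 = (-5 + D) + k = -5 + D + k)
261 - H(17, -18) = 261 - (-5 - 18 + 17) = 261 - 1*(-6) = 261 + 6 = 267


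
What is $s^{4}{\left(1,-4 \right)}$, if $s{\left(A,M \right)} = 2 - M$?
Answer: $1296$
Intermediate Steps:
$s^{4}{\left(1,-4 \right)} = \left(2 - -4\right)^{4} = \left(2 + 4\right)^{4} = 6^{4} = 1296$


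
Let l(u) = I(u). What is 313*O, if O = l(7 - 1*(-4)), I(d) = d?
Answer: 3443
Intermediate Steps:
l(u) = u
O = 11 (O = 7 - 1*(-4) = 7 + 4 = 11)
313*O = 313*11 = 3443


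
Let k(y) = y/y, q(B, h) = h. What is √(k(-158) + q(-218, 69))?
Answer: √70 ≈ 8.3666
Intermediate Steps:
k(y) = 1
√(k(-158) + q(-218, 69)) = √(1 + 69) = √70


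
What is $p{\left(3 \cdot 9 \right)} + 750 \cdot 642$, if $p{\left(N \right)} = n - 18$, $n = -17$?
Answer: $481465$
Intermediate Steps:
$p{\left(N \right)} = -35$ ($p{\left(N \right)} = -17 - 18 = -35$)
$p{\left(3 \cdot 9 \right)} + 750 \cdot 642 = -35 + 750 \cdot 642 = -35 + 481500 = 481465$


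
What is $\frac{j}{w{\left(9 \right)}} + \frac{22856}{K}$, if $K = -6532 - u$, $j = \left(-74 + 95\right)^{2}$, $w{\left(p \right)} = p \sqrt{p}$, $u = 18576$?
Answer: $\frac{290431}{18831} \approx 15.423$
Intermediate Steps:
$w{\left(p \right)} = p^{\frac{3}{2}}$
$j = 441$ ($j = 21^{2} = 441$)
$K = -25108$ ($K = -6532 - 18576 = -25108$)
$\frac{j}{w{\left(9 \right)}} + \frac{22856}{K} = \frac{441}{9^{\frac{3}{2}}} + \frac{22856}{-25108} = \frac{441}{27} + 22856 \left(- \frac{1}{25108}\right) = 441 \cdot \frac{1}{27} - \frac{5714}{6277} = \frac{49}{3} - \frac{5714}{6277} = \frac{290431}{18831}$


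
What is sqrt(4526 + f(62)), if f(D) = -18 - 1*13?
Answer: sqrt(4495) ≈ 67.045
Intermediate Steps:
f(D) = -31 (f(D) = -18 - 13 = -31)
sqrt(4526 + f(62)) = sqrt(4526 - 31) = sqrt(4495)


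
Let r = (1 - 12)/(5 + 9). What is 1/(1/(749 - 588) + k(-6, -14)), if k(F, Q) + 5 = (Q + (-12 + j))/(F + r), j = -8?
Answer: 15295/256 ≈ 59.746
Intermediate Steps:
r = -11/14 ≈ -0.78571
k(F, Q) = -5 + (-20 + Q)/(-11/14 + F) (k(F, Q) = -5 + (Q + (-12 - 8))/(F - 11/14) = -5 + (Q - 20)/(-11/14 + F) = -5 + (-20 + Q)/(-11/14 + F))
1/(1/(749 - 588) + k(-6, -14)) = 1/(1/(749 - 588) + (-225 - 70*(-6) + 14*(-14))/(-11 + 14*(-6))) = 1/(1/161 + (-225 + 420 - 196)/(-11 - 84)) = 1/(1/161 - 1/(-95)) = 1/(1/161 - 1/95*(-1)) = 1/(1/161 + 1/95) = 1/(256/15295) = 15295/256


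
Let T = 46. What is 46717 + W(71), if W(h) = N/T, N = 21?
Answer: 2149003/46 ≈ 46717.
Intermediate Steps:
W(h) = 21/46
46717 + W(71) = 46717 + 21/46 = 2149003/46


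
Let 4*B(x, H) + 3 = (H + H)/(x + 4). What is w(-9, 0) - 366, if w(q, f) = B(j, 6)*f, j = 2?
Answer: -366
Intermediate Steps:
B(x, H) = -3/4 + H/(2*(4 + x)) (B(x, H) = -3/4 + ((H + H)/(x + 4))/4 = -3/4 + ((2*H)/(4 + x))/4 = -3/4 + (2*H/(4 + x))/4 = -3/4 + H/(2*(4 + x)))
w(q, f) = -f/4 (w(q, f) = ((-12 - 3*2 + 2*6)/(4*(4 + 2)))*f = ((1/4)*(-12 - 6 + 12)/6)*f = ((1/4)*(1/6)*(-6))*f = -f/4)
w(-9, 0) - 366 = -1/4*0 - 366 = 0 - 366 = -366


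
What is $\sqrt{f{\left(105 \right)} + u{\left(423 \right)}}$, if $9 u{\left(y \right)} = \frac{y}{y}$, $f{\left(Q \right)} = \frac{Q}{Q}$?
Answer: $\frac{\sqrt{10}}{3} \approx 1.0541$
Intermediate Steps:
$f{\left(Q \right)} = 1$
$u{\left(y \right)} = \frac{1}{9}$ ($u{\left(y \right)} = \frac{y \frac{1}{y}}{9} = \frac{1}{9} \cdot 1 = \frac{1}{9}$)
$\sqrt{f{\left(105 \right)} + u{\left(423 \right)}} = \sqrt{1 + \frac{1}{9}} = \sqrt{\frac{10}{9}} = \frac{\sqrt{10}}{3}$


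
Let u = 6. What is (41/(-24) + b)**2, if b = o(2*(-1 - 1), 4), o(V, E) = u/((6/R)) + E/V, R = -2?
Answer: 12769/576 ≈ 22.168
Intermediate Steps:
o(V, E) = -2 + E/V (o(V, E) = 6/((6/(-2))) + E/V = 6/((6*(-1/2))) + E/V = 6/(-3) + E/V = 6*(-1/3) + E/V = -2 + E/V)
b = -3 (b = -2 + 4/((2*(-1 - 1))) = -2 + 4/((2*(-2))) = -2 + 4/(-4) = -2 + 4*(-1/4) = -2 - 1 = -3)
(41/(-24) + b)**2 = (41/(-24) - 3)**2 = (41*(-1/24) - 3)**2 = (-41/24 - 3)**2 = (-113/24)**2 = 12769/576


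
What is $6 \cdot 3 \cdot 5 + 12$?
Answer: $102$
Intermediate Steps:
$6 \cdot 3 \cdot 5 + 12 = 6 \cdot 15 + 12 = 90 + 12 = 102$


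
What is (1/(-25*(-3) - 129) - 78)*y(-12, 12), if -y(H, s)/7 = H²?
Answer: 235928/3 ≈ 78643.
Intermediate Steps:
y(H, s) = -7*H²
(1/(-25*(-3) - 129) - 78)*y(-12, 12) = (1/(-25*(-3) - 129) - 78)*(-7*(-12)²) = (1/(75 - 129) - 78)*(-7*144) = (1/(-54) - 78)*(-1008) = (-1/54 - 78)*(-1008) = -4213/54*(-1008) = 235928/3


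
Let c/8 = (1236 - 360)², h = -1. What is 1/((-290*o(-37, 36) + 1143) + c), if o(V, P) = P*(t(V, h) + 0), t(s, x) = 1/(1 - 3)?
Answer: 1/6145371 ≈ 1.6272e-7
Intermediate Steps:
t(s, x) = -½ (t(s, x) = 1/(-2) = -½)
o(V, P) = -P/2 (o(V, P) = P*(-½ + 0) = P*(-½) = -P/2)
c = 6139008 (c = 8*(1236 - 360)² = 8*876² = 8*767376 = 6139008)
1/((-290*o(-37, 36) + 1143) + c) = 1/((-(-145)*36 + 1143) + 6139008) = 1/((-290*(-18) + 1143) + 6139008) = 1/((5220 + 1143) + 6139008) = 1/(6363 + 6139008) = 1/6145371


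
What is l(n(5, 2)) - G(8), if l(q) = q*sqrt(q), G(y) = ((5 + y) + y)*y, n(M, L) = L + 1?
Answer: -168 + 3*sqrt(3) ≈ -162.80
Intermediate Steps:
n(M, L) = 1 + L
G(y) = y*(5 + 2*y) (G(y) = (5 + 2*y)*y = y*(5 + 2*y))
l(q) = q**(3/2)
l(n(5, 2)) - G(8) = (1 + 2)**(3/2) - 8*(5 + 2*8) = 3**(3/2) - 8*(5 + 16) = 3*sqrt(3) - 8*21 = 3*sqrt(3) - 1*168 = 3*sqrt(3) - 168 = -168 + 3*sqrt(3)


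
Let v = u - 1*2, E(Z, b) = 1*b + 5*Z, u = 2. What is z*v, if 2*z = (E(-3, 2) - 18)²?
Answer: 0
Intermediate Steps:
E(Z, b) = b + 5*Z
v = 0 (v = 2 - 1*2 = 2 - 2 = 0)
z = 961/2 (z = ((2 + 5*(-3)) - 18)²/2 = ((2 - 15) - 18)²/2 = (-13 - 18)²/2 = (½)*(-31)² = (½)*961 = 961/2 ≈ 480.50)
z*v = (961/2)*0 = 0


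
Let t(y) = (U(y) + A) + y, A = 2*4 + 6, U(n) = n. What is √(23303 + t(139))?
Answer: 11*√195 ≈ 153.61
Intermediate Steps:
A = 14 (A = 8 + 6 = 14)
t(y) = 14 + 2*y (t(y) = (y + 14) + y = (14 + y) + y = 14 + 2*y)
√(23303 + t(139)) = √(23303 + (14 + 2*139)) = √(23303 + (14 + 278)) = √(23303 + 292) = √23595 = 11*√195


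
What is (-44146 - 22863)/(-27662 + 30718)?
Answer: -67009/3056 ≈ -21.927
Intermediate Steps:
(-44146 - 22863)/(-27662 + 30718) = -67009/3056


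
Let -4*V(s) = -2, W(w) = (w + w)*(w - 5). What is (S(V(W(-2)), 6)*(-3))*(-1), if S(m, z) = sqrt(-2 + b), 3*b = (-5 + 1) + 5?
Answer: I*sqrt(15) ≈ 3.873*I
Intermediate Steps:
b = 1/3 (b = ((-5 + 1) + 5)/3 = (-4 + 5)/3 = (1/3)*1 = 1/3 ≈ 0.33333)
W(w) = 2*w*(-5 + w) (W(w) = (2*w)*(-5 + w) = 2*w*(-5 + w))
V(s) = 1/2 (V(s) = -1/4*(-2) = 1/2)
S(m, z) = I*sqrt(15)/3 (S(m, z) = sqrt(-2 + 1/3) = sqrt(-5/3) = I*sqrt(15)/3)
(S(V(W(-2)), 6)*(-3))*(-1) = ((I*sqrt(15)/3)*(-3))*(-1) = -I*sqrt(15)*(-1) = I*sqrt(15)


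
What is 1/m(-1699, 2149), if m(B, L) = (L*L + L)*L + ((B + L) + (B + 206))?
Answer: 1/9929131107 ≈ 1.0071e-10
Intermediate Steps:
m(B, L) = 206 + L + 2*B + L*(L + L**2) (m(B, L) = (L**2 + L)*L + ((B + L) + (206 + B)) = (L + L**2)*L + (206 + L + 2*B) = L*(L + L**2) + (206 + L + 2*B) = 206 + L + 2*B + L*(L + L**2))
1/m(-1699, 2149) = 1/(206 + 2149 + 2149**2 + 2149**3 + 2*(-1699)) = 1/(206 + 2149 + 4618201 + 9924513949 - 3398) = 1/9929131107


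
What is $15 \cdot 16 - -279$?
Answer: $519$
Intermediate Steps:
$15 \cdot 16 - -279 = 240 + 279 = 519$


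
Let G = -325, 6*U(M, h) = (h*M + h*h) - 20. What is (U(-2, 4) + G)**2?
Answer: 106929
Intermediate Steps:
U(M, h) = -10/3 + h**2/6 + M*h/6 (U(M, h) = ((h*M + h*h) - 20)/6 = ((M*h + h**2) - 20)/6 = ((h**2 + M*h) - 20)/6 = (-20 + h**2 + M*h)/6 = -10/3 + h**2/6 + M*h/6)
(U(-2, 4) + G)**2 = ((-10/3 + (1/6)*4**2 + (1/6)*(-2)*4) - 325)**2 = ((-10/3 + (1/6)*16 - 4/3) - 325)**2 = ((-10/3 + 8/3 - 4/3) - 325)**2 = (-2 - 325)**2 = (-327)**2 = 106929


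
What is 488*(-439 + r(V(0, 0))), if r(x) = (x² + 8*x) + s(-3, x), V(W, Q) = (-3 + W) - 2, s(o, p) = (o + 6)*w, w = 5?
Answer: -214232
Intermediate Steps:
s(o, p) = 30 + 5*o (s(o, p) = (o + 6)*5 = (6 + o)*5 = 30 + 5*o)
V(W, Q) = -5 + W
r(x) = 15 + x² + 8*x (r(x) = (x² + 8*x) + (30 + 5*(-3)) = (x² + 8*x) + (30 - 15) = (x² + 8*x) + 15 = 15 + x² + 8*x)
488*(-439 + r(V(0, 0))) = 488*(-439 + (15 + (-5 + 0)² + 8*(-5 + 0))) = 488*(-439 + (15 + (-5)² + 8*(-5))) = 488*(-439 + (15 + 25 - 40)) = 488*(-439 + 0) = 488*(-439) = -214232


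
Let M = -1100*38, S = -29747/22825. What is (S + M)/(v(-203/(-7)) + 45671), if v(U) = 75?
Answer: -954114747/1044152450 ≈ -0.91377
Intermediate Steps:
S = -29747/22825 (S = -29747*1/22825 = -29747/22825 ≈ -1.3033)
M = -41800
(S + M)/(v(-203/(-7)) + 45671) = (-29747/22825 - 41800)/(75 + 45671) = -954114747/22825/45746 = -954114747/22825*1/45746 = -954114747/1044152450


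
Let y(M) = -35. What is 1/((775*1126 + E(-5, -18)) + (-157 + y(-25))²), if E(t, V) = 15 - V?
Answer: 1/909547 ≈ 1.0994e-6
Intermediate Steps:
1/((775*1126 + E(-5, -18)) + (-157 + y(-25))²) = 1/((775*1126 + (15 - 1*(-18))) + (-157 - 35)²) = 1/((872650 + (15 + 18)) + (-192)²) = 1/((872650 + 33) + 36864) = 1/(872683 + 36864) = 1/909547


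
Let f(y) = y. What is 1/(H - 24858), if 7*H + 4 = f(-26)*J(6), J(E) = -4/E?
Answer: -21/521978 ≈ -4.0232e-5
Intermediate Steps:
H = 40/21 (H = -4/7 + (-(-104)/6)/7 = -4/7 + (-26*(-⅔))/7 = -4/7 + (⅐)*(52/3) = -4/7 + 52/21 = 40/21 ≈ 1.9048)
1/(H - 24858) = 1/(40/21 - 24858) = 1/(-521978/21) = -21/521978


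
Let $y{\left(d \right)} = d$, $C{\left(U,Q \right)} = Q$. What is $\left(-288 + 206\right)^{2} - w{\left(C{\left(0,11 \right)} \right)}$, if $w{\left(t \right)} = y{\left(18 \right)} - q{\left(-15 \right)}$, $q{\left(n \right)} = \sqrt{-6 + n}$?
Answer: $6706 + i \sqrt{21} \approx 6706.0 + 4.5826 i$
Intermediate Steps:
$w{\left(t \right)} = 18 - i \sqrt{21}$ ($w{\left(t \right)} = 18 - \sqrt{-6 - 15} = 18 - \sqrt{-21} = 18 - i \sqrt{21}$)
$\left(-288 + 206\right)^{2} - w{\left(C{\left(0,11 \right)} \right)} = \left(-288 + 206\right)^{2} - \left(18 - i \sqrt{21}\right) = \left(-82\right)^{2} - \left(18 - i \sqrt{21}\right) = 6724 - \left(18 - i \sqrt{21}\right) = 6706 + i \sqrt{21}$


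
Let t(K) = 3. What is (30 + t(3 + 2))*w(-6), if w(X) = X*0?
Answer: 0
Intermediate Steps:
w(X) = 0
(30 + t(3 + 2))*w(-6) = (30 + 3)*0 = 33*0 = 0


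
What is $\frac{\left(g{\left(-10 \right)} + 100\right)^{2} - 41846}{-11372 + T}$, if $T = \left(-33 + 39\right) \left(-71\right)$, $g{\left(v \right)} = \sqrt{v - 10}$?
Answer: $\frac{15933}{5899} - \frac{200 i \sqrt{5}}{5899} \approx 2.701 - 0.075812 i$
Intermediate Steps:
$g{\left(v \right)} = \sqrt{-10 + v}$
$T = -426$ ($T = 6 \left(-71\right) = -426$)
$\frac{\left(g{\left(-10 \right)} + 100\right)^{2} - 41846}{-11372 + T} = \frac{\left(\sqrt{-10 - 10} + 100\right)^{2} - 41846}{-11372 - 426} = \frac{\left(\sqrt{-20} + 100\right)^{2} - 41846}{-11798} = \left(\left(2 i \sqrt{5} + 100\right)^{2} - 41846\right) \left(- \frac{1}{11798}\right) = \left(\left(100 + 2 i \sqrt{5}\right)^{2} - 41846\right) \left(- \frac{1}{11798}\right) = \left(-41846 + \left(100 + 2 i \sqrt{5}\right)^{2}\right) \left(- \frac{1}{11798}\right) = \frac{20923}{5899} - \frac{\left(100 + 2 i \sqrt{5}\right)^{2}}{11798}$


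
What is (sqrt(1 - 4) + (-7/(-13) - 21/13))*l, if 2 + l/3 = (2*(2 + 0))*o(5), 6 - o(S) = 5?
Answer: -84/13 + 6*I*sqrt(3) ≈ -6.4615 + 10.392*I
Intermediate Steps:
o(S) = 1 (o(S) = 6 - 1*5 = 6 - 5 = 1)
l = 6 (l = -6 + 3*((2*(2 + 0))*1) = -6 + 3*((2*2)*1) = -6 + 3*(4*1) = -6 + 3*4 = -6 + 12 = 6)
(sqrt(1 - 4) + (-7/(-13) - 21/13))*l = (sqrt(1 - 4) + (-7/(-13) - 21/13))*6 = (sqrt(-3) + (-7*(-1/13) - 21*1/13))*6 = (I*sqrt(3) + (7/13 - 21/13))*6 = (I*sqrt(3) - 14/13)*6 = (-14/13 + I*sqrt(3))*6 = -84/13 + 6*I*sqrt(3)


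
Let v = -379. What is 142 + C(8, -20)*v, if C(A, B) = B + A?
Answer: 4690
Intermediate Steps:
C(A, B) = A + B
142 + C(8, -20)*v = 142 + (8 - 20)*(-379) = 142 - 12*(-379) = 142 + 4548 = 4690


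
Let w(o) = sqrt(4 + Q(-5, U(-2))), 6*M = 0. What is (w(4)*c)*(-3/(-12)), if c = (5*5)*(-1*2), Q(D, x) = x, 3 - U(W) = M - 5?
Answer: -25*sqrt(3) ≈ -43.301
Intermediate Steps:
M = 0 (M = (1/6)*0 = 0)
U(W) = 8 (U(W) = 3 - (0 - 5) = 3 - 1*(-5) = 3 + 5 = 8)
w(o) = 2*sqrt(3) (w(o) = sqrt(4 + 8) = sqrt(12) = 2*sqrt(3))
c = -50 (c = 25*(-2) = -50)
(w(4)*c)*(-3/(-12)) = ((2*sqrt(3))*(-50))*(-3/(-12)) = (-100*sqrt(3))*(-3*(-1/12)) = -100*sqrt(3)*(1/4) = -25*sqrt(3)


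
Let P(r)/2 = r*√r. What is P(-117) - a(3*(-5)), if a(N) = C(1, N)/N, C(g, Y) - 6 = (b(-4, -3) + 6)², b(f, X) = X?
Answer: 1 - 702*I*√13 ≈ 1.0 - 2531.1*I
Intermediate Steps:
C(g, Y) = 15 (C(g, Y) = 6 + (-3 + 6)² = 6 + 3² = 6 + 9 = 15)
a(N) = 15/N
P(r) = 2*r^(3/2) (P(r) = 2*(r*√r) = 2*r^(3/2))
P(-117) - a(3*(-5)) = 2*(-117)^(3/2) - 15/(3*(-5)) = 2*(-351*I*√13) - 15/(-15) = -702*I*√13 - 15*(-1)/15 = -702*I*√13 - 1*(-1) = -702*I*√13 + 1 = 1 - 702*I*√13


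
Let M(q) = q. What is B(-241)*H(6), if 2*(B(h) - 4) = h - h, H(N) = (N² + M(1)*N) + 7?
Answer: 196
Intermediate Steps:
H(N) = 7 + N + N² (H(N) = (N² + 1*N) + 7 = (N² + N) + 7 = (N + N²) + 7 = 7 + N + N²)
B(h) = 4 (B(h) = 4 + (h - h)/2 = 4 + (½)*0 = 4 + 0 = 4)
B(-241)*H(6) = 4*(7 + 6 + 6²) = 4*(7 + 6 + 36) = 4*49 = 196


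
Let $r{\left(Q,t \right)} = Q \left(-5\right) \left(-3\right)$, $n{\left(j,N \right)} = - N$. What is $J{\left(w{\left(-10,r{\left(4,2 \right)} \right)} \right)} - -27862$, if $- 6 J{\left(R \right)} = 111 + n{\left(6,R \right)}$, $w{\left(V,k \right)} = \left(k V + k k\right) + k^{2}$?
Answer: $\frac{57887}{2} \approx 28944.0$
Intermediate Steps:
$r{\left(Q,t \right)} = 15 Q$ ($r{\left(Q,t \right)} = - 5 Q \left(-3\right) = 15 Q$)
$w{\left(V,k \right)} = 2 k^{2} + V k$ ($w{\left(V,k \right)} = \left(V k + k^{2}\right) + k^{2} = \left(k^{2} + V k\right) + k^{2} = 2 k^{2} + V k$)
$J{\left(R \right)} = - \frac{37}{2} + \frac{R}{6}$ ($J{\left(R \right)} = - \frac{111 - R}{6} = - \frac{37}{2} + \frac{R}{6}$)
$J{\left(w{\left(-10,r{\left(4,2 \right)} \right)} \right)} - -27862 = \left(- \frac{37}{2} + \frac{15 \cdot 4 \left(-10 + 2 \cdot 15 \cdot 4\right)}{6}\right) - -27862 = \left(- \frac{37}{2} + \frac{60 \left(-10 + 2 \cdot 60\right)}{6}\right) + 27862 = \left(- \frac{37}{2} + \frac{60 \left(-10 + 120\right)}{6}\right) + 27862 = \left(- \frac{37}{2} + \frac{60 \cdot 110}{6}\right) + 27862 = \left(- \frac{37}{2} + \frac{1}{6} \cdot 6600\right) + 27862 = \left(- \frac{37}{2} + 1100\right) + 27862 = \frac{2163}{2} + 27862 = \frac{57887}{2}$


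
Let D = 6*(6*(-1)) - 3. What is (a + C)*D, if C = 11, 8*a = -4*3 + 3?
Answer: -3081/8 ≈ -385.13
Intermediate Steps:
D = -39 (D = 6*(-6) - 3 = -36 - 3 = -39)
a = -9/8 (a = (-4*3 + 3)/8 = (-12 + 3)/8 = (⅛)*(-9) = -9/8 ≈ -1.1250)
(a + C)*D = (-9/8 + 11)*(-39) = (79/8)*(-39) = -3081/8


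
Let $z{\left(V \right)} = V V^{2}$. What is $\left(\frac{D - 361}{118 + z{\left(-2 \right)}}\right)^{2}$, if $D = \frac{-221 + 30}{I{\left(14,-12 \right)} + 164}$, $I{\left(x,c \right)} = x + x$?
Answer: $\frac{4830667009}{446054400} \approx 10.83$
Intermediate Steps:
$z{\left(V \right)} = V^{3}$
$I{\left(x,c \right)} = 2 x$
$D = - \frac{191}{192}$ ($D = \frac{-221 + 30}{2 \cdot 14 + 164} = - \frac{191}{28 + 164} = - \frac{191}{192} \approx -0.99479$)
$\left(\frac{D - 361}{118 + z{\left(-2 \right)}}\right)^{2} = \left(\frac{- \frac{191}{192} - 361}{118 + \left(-2\right)^{3}}\right)^{2} = \left(- \frac{69503}{192 \left(118 - 8\right)}\right)^{2} = \left(- \frac{69503}{192 \cdot 110}\right)^{2} = \left(\left(- \frac{69503}{192}\right) \frac{1}{110}\right)^{2} = \left(- \frac{69503}{21120}\right)^{2} = \frac{4830667009}{446054400}$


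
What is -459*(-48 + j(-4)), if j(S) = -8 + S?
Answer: 27540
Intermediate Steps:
-459*(-48 + j(-4)) = -459*(-48 + (-8 - 4)) = -459*(-48 - 12) = -459*(-60) = 27540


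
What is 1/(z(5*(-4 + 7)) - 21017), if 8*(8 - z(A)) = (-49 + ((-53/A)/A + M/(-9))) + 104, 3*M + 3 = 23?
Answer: -2700/56742533 ≈ -4.7583e-5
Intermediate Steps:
M = 20/3 (M = -1 + (1/3)*23 = -1 + 23/3 = 20/3 ≈ 6.6667)
z(A) = 263/216 + 53/(8*A**2) (z(A) = 8 - ((-49 + ((-53/A)/A + (20/3)/(-9))) + 104)/8 = 8 - ((-49 + (-53/A**2 + (20/3)*(-1/9))) + 104)/8 = 8 - ((-49 + (-53/A**2 - 20/27)) + 104)/8 = 8 - ((-49 + (-20/27 - 53/A**2)) + 104)/8 = 8 - ((-1343/27 - 53/A**2) + 104)/8 = 8 - (1465/27 - 53/A**2)/8 = 8 + (-1465/216 + 53/(8*A**2)) = 263/216 + 53/(8*A**2))
1/(z(5*(-4 + 7)) - 21017) = 1/((263/216 + 53/(8*(5*(-4 + 7))**2)) - 21017) = 1/((263/216 + 53/(8*(5*3)**2)) - 21017) = 1/((263/216 + (53/8)/15**2) - 21017) = 1/((263/216 + (53/8)*(1/225)) - 21017) = 1/((263/216 + 53/1800) - 21017) = 1/(3367/2700 - 21017) = 1/(-56742533/2700) = -2700/56742533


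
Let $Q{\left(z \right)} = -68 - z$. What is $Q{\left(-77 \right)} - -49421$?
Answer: $49430$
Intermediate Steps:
$Q{\left(-77 \right)} - -49421 = \left(-68 - -77\right) - -49421 = \left(-68 + 77\right) + 49421 = 9 + 49421 = 49430$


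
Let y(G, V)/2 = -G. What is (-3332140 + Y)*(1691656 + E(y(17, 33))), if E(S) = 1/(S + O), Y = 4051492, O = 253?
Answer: 88833417504360/73 ≈ 1.2169e+12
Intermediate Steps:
y(G, V) = -2*G (y(G, V) = 2*(-G) = -2*G)
E(S) = 1/(253 + S) (E(S) = 1/(S + 253) = 1/(253 + S))
(-3332140 + Y)*(1691656 + E(y(17, 33))) = (-3332140 + 4051492)*(1691656 + 1/(253 - 2*17)) = 719352*(1691656 + 1/(253 - 34)) = 719352*(1691656 + 1/219) = 719352*(370472665/219) = 88833417504360/73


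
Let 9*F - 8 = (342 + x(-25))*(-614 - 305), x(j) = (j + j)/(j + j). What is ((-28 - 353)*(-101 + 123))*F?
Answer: 880693946/3 ≈ 2.9356e+8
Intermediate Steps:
x(j) = 1 (x(j) = (2*j)/((2*j)) = (2*j)*(1/(2*j)) = 1)
F = -315209/9 (F = 8/9 + ((342 + 1)*(-614 - 305))/9 = 8/9 + (343*(-919))/9 = 8/9 + (⅑)*(-315217) = 8/9 - 315217/9 = -315209/9 ≈ -35023.)
((-28 - 353)*(-101 + 123))*F = ((-28 - 353)*(-101 + 123))*(-315209/9) = -381*22*(-315209/9) = -8382*(-315209/9) = 880693946/3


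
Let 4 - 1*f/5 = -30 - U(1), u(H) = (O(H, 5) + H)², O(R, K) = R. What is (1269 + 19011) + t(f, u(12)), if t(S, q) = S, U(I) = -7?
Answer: 20415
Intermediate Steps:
u(H) = 4*H² (u(H) = (H + H)² = (2*H)² = 4*H²)
f = 135 (f = 20 - 5*(-30 - 1*(-7)) = 20 - 5*(-30 + 7) = 20 - 5*(-23) = 20 + 115 = 135)
(1269 + 19011) + t(f, u(12)) = (1269 + 19011) + 135 = 20280 + 135 = 20415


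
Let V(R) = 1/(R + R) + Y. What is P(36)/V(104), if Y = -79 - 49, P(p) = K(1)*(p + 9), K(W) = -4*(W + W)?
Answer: 74880/26623 ≈ 2.8126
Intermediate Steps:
K(W) = -8*W
P(p) = -72 - 8*p (P(p) = (-8*1)*(p + 9) = -8*(9 + p) = -72 - 8*p)
Y = -128
V(R) = -128 + 1/(2*R) (V(R) = 1/(R + R) - 128 = 1/(2*R) - 128 = -128 + 1/(2*R))
P(36)/V(104) = (-72 - 8*36)/(-128 + (½)/104) = (-72 - 288)/(-128 + (½)*(1/104)) = -360/(-128 + 1/208) = -360/(-26623/208) = -360*(-208/26623) = 74880/26623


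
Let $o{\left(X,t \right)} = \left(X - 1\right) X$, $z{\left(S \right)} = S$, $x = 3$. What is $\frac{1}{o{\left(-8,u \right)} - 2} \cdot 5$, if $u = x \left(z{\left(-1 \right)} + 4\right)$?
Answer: $\frac{1}{14} \approx 0.071429$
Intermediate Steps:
$u = 9$ ($u = 3 \left(-1 + 4\right) = 3 \cdot 3 = 9$)
$o{\left(X,t \right)} = X \left(-1 + X\right)$ ($o{\left(X,t \right)} = \left(-1 + X\right) X = X \left(-1 + X\right)$)
$\frac{1}{o{\left(-8,u \right)} - 2} \cdot 5 = \frac{1}{- 8 \left(-1 - 8\right) - 2} \cdot 5 = \frac{1}{\left(-8\right) \left(-9\right) - 2} \cdot 5 = \frac{1}{72 - 2} \cdot 5 = \frac{1}{70} \cdot 5 = \frac{1}{14}$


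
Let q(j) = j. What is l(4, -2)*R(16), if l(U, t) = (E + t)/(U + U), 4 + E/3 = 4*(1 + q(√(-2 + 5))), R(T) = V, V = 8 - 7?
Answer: -¼ + 3*√3/2 ≈ 2.3481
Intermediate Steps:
V = 1
R(T) = 1
E = 12*√3 (E = -12 + 3*(4*(1 + √(-2 + 5))) = -12 + 3*(4*(1 + √3)) = -12 + 3*(4 + 4*√3) = -12 + (12 + 12*√3) = 12*√3 ≈ 20.785)
l(U, t) = (t + 12*√3)/(2*U) (l(U, t) = (12*√3 + t)/(U + U) = (t + 12*√3)/((2*U)) = (t + 12*√3)*(1/(2*U)) = (t + 12*√3)/(2*U))
l(4, -2)*R(16) = ((½)*(-2 + 12*√3)/4)*1 = ((½)*(¼)*(-2 + 12*√3))*1 = (-¼ + 3*√3/2)*1 = -¼ + 3*√3/2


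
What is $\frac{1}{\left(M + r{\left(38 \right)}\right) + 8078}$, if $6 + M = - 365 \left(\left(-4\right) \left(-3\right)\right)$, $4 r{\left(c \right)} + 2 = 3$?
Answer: $\frac{4}{14769} \approx 0.00027084$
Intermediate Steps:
$r{\left(c \right)} = \frac{1}{4}$ ($r{\left(c \right)} = - \frac{1}{2} + \frac{1}{4} \cdot 3 = - \frac{1}{2} + \frac{3}{4} = \frac{1}{4}$)
$M = -4386$ ($M = -6 - 365 \left(\left(-4\right) \left(-3\right)\right) = -6 - 4380 = -4386$)
$\frac{1}{\left(M + r{\left(38 \right)}\right) + 8078} = \frac{1}{\left(-4386 + \frac{1}{4}\right) + 8078} = \frac{1}{- \frac{17543}{4} + 8078} = \frac{1}{\frac{14769}{4}} = \frac{4}{14769}$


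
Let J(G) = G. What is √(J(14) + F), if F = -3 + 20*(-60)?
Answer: I*√1189 ≈ 34.482*I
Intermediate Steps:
F = -1203 (F = -3 - 1200 = -1203)
√(J(14) + F) = √(14 - 1203) = √(-1189) = I*√1189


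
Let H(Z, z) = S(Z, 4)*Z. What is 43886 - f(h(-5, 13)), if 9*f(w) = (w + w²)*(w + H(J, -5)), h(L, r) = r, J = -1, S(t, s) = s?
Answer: 43704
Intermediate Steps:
H(Z, z) = 4*Z
f(w) = (-4 + w)*(w + w²)/9 (f(w) = ((w + w²)*(w + 4*(-1)))/9 = ((w + w²)*(w - 4))/9 = ((w + w²)*(-4 + w))/9 = ((-4 + w)*(w + w²))/9 = (-4 + w)*(w + w²)/9)
43886 - f(h(-5, 13)) = 43886 - 13*(-4 + 13² - 3*13)/9 = 43886 - 13*(-4 + 169 - 39)/9 = 43886 - 13*126/9 = 43886 - 1*182 = 43886 - 182 = 43704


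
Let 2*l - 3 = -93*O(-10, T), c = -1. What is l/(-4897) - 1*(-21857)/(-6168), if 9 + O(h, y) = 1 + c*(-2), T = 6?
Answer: -108763853/30204696 ≈ -3.6009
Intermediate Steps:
O(h, y) = -6 (O(h, y) = -9 + (1 - 1*(-2)) = -9 + (1 + 2) = -9 + 3 = -6)
l = 561/2 (l = 3/2 + (-93*(-6))/2 = 3/2 + (1/2)*558 = 3/2 + 279 = 561/2 ≈ 280.50)
l/(-4897) - 1*(-21857)/(-6168) = (561/2)/(-4897) - 1*(-21857)/(-6168) = (561/2)*(-1/4897) + 21857*(-1/6168) = -561/9794 - 21857/6168 = -108763853/30204696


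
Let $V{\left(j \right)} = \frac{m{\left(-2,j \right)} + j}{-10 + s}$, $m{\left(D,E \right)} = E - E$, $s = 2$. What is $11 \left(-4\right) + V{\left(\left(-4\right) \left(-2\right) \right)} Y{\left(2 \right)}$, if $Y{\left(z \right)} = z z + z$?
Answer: $-50$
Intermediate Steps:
$m{\left(D,E \right)} = 0$
$V{\left(j \right)} = - \frac{j}{8}$ ($V{\left(j \right)} = \frac{0 + j}{-10 + 2} = \frac{j}{-8} = j \left(- \frac{1}{8}\right) = - \frac{j}{8}$)
$Y{\left(z \right)} = z + z^{2}$ ($Y{\left(z \right)} = z^{2} + z = z + z^{2}$)
$11 \left(-4\right) + V{\left(\left(-4\right) \left(-2\right) \right)} Y{\left(2 \right)} = 11 \left(-4\right) + - \frac{\left(-4\right) \left(-2\right)}{8} \cdot 2 \left(1 + 2\right) = -44 + \left(- \frac{1}{8}\right) 8 \cdot 2 \cdot 3 = -44 - 6 = -50$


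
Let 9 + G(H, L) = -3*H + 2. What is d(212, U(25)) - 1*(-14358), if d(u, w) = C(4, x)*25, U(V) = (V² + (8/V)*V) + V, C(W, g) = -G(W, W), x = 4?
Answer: 14833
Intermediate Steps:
G(H, L) = -7 - 3*H (G(H, L) = -9 + (-3*H + 2) = -9 + (2 - 3*H) = -7 - 3*H)
C(W, g) = 7 + 3*W (C(W, g) = -(-7 - 3*W) = 7 + 3*W)
U(V) = 8 + V + V² (U(V) = (V² + 8) + V = (8 + V²) + V = 8 + V + V²)
d(u, w) = 475 (d(u, w) = (7 + 3*4)*25 = (7 + 12)*25 = 19*25 = 475)
d(212, U(25)) - 1*(-14358) = 475 - 1*(-14358) = 475 + 14358 = 14833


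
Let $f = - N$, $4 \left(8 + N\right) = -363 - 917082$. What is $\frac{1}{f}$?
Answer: $\frac{4}{917477} \approx 4.3598 \cdot 10^{-6}$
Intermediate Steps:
$N = - \frac{917477}{4}$ ($N = -8 + \frac{-363 - 917082}{4} = -8 + \frac{1}{4} \left(-917445\right) = -8 - \frac{917445}{4} = - \frac{917477}{4} \approx -2.2937 \cdot 10^{5}$)
$f = \frac{917477}{4}$ ($f = \left(-1\right) \left(- \frac{917477}{4}\right) = \frac{917477}{4} \approx 2.2937 \cdot 10^{5}$)
$\frac{1}{f} = \frac{1}{\frac{917477}{4}} = \frac{4}{917477}$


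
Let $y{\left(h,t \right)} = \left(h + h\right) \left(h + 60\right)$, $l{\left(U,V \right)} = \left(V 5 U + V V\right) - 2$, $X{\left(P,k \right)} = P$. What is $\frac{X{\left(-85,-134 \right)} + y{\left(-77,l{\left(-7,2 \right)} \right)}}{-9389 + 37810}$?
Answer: $\frac{2533}{28421} \approx 0.089124$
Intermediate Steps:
$l{\left(U,V \right)} = -2 + V^{2} + 5 U V$ ($l{\left(U,V \right)} = \left(5 V U + V^{2}\right) - 2 = \left(5 U V + V^{2}\right) - 2 = \left(V^{2} + 5 U V\right) - 2 = -2 + V^{2} + 5 U V$)
$y{\left(h,t \right)} = 2 h \left(60 + h\right)$
$\frac{X{\left(-85,-134 \right)} + y{\left(-77,l{\left(-7,2 \right)} \right)}}{-9389 + 37810} = \frac{-85 + 2 \left(-77\right) \left(60 - 77\right)}{-9389 + 37810} = \frac{-85 + 2 \left(-77\right) \left(-17\right)}{28421} = \left(-85 + 2618\right) \frac{1}{28421} = 2533 \cdot \frac{1}{28421} = \frac{2533}{28421}$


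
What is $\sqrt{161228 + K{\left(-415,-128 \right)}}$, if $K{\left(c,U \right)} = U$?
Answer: $30 \sqrt{179} \approx 401.37$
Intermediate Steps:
$\sqrt{161228 + K{\left(-415,-128 \right)}} = \sqrt{161228 - 128} = \sqrt{161100} = 30 \sqrt{179}$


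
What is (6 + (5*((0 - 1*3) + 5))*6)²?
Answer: 4356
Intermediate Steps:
(6 + (5*((0 - 1*3) + 5))*6)² = (6 + (5*((0 - 3) + 5))*6)² = (6 + (5*(-3 + 5))*6)² = (6 + (5*2)*6)² = (6 + 10*6)² = (6 + 60)² = 66² = 4356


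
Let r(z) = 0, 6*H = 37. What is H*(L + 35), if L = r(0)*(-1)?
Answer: 1295/6 ≈ 215.83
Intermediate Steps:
H = 37/6 (H = (1/6)*37 = 37/6 ≈ 6.1667)
L = 0 (L = 0*(-1) = 0)
H*(L + 35) = 37*(0 + 35)/6 = (37/6)*35 = 1295/6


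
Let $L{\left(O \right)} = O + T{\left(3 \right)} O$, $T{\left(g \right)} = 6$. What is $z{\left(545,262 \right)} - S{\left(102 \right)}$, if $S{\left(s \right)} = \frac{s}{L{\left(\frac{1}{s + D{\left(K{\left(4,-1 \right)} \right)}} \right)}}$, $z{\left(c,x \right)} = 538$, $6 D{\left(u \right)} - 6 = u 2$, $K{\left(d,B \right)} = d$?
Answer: $- \frac{6876}{7} \approx -982.29$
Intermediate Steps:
$D{\left(u \right)} = 1 + \frac{u}{3}$ ($D{\left(u \right)} = 1 + \frac{u 2}{6} = 1 + \frac{2 u}{6} = 1 + \frac{u}{3}$)
$L{\left(O \right)} = 7 O$ ($L{\left(O \right)} = O + 6 O = 7 O$)
$S{\left(s \right)} = s \left(\frac{1}{3} + \frac{s}{7}\right)$ ($S{\left(s \right)} = \frac{s}{7 \frac{1}{s + \left(1 + \frac{1}{3} \cdot 4\right)}} = \frac{s}{7 \frac{1}{s + \left(1 + \frac{4}{3}\right)}} = \frac{s}{7 \frac{1}{s + \frac{7}{3}}} = \frac{s}{7 \frac{1}{\frac{7}{3} + s}} = s \left(\frac{1}{3} + \frac{s}{7}\right)$)
$z{\left(545,262 \right)} - S{\left(102 \right)} = 538 - \frac{1}{21} \cdot 102 \left(7 + 3 \cdot 102\right) = 538 - \frac{1}{21} \cdot 102 \left(7 + 306\right) = 538 - \frac{1}{21} \cdot 102 \cdot 313 = 538 - \frac{10642}{7} = - \frac{6876}{7}$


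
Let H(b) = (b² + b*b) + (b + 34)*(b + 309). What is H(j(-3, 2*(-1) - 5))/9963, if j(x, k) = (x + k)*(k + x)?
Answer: 74806/9963 ≈ 7.5084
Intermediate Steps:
j(x, k) = (k + x)² (j(x, k) = (k + x)*(k + x) = (k + x)²)
H(b) = 2*b² + (34 + b)*(309 + b) (H(b) = (b² + b²) + (34 + b)*(309 + b) = 2*b² + (34 + b)*(309 + b))
H(j(-3, 2*(-1) - 5))/9963 = (10506 + 3*(((2*(-1) - 5) - 3)²)² + 343*((2*(-1) - 5) - 3)²)/9963 = (10506 + 3*(((-2 - 5) - 3)²)² + 343*((-2 - 5) - 3)²)*(1/9963) = (10506 + 3*((-7 - 3)²)² + 343*(-7 - 3)²)*(1/9963) = (10506 + 3*((-10)²)² + 343*(-10)²)*(1/9963) = (10506 + 3*100² + 343*100)*(1/9963) = (10506 + 3*10000 + 34300)*(1/9963) = (10506 + 30000 + 34300)*(1/9963) = 74806*(1/9963) = 74806/9963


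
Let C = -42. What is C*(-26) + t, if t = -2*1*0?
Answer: 1092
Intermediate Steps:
t = 0 (t = -2*0 = 0)
C*(-26) + t = -42*(-26) + 0 = 1092 + 0 = 1092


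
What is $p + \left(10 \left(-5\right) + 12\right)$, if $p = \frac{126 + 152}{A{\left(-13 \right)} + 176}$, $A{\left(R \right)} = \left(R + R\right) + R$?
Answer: $- \frac{4928}{137} \approx -35.971$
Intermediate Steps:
$A{\left(R \right)} = 3 R$ ($A{\left(R \right)} = 2 R + R = 3 R$)
$p = \frac{278}{137}$ ($p = \frac{126 + 152}{3 \left(-13\right) + 176} = \frac{278}{-39 + 176} = \frac{278}{137} \approx 2.0292$)
$p + \left(10 \left(-5\right) + 12\right) = \frac{278}{137} + \left(10 \left(-5\right) + 12\right) = \frac{278}{137} + \left(-50 + 12\right) = \frac{278}{137} - 38 = - \frac{4928}{137}$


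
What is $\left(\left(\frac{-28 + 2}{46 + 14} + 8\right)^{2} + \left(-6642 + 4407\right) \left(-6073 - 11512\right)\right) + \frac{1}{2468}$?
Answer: $\frac{10912348080559}{277650} \approx 3.9303 \cdot 10^{7}$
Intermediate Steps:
$\left(\left(\frac{-28 + 2}{46 + 14} + 8\right)^{2} + \left(-6642 + 4407\right) \left(-6073 - 11512\right)\right) + \frac{1}{2468} = \left(\left(- \frac{26}{60} + 8\right)^{2} - -39302475\right) + \frac{1}{2468} = \left(\left(\left(-26\right) \frac{1}{60} + 8\right)^{2} + 39302475\right) + \frac{1}{2468} = \left(\left(- \frac{13}{30} + 8\right)^{2} + 39302475\right) + \frac{1}{2468} = \left(\left(\frac{227}{30}\right)^{2} + 39302475\right) + \frac{1}{2468} = \left(\frac{51529}{900} + 39302475\right) + \frac{1}{2468} = \frac{35372279029}{900} + \frac{1}{2468} = \frac{10912348080559}{277650}$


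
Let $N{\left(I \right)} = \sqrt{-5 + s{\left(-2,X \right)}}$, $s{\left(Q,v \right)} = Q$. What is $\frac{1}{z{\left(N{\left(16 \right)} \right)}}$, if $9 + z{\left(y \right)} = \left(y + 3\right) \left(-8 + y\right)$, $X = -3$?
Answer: $\frac{i}{5 \left(\sqrt{7} - 8 i\right)} \approx -0.022535 + 0.0074528 i$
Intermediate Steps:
$N{\left(I \right)} = i \sqrt{7}$ ($N{\left(I \right)} = \sqrt{-5 - 2} = \sqrt{-7} = i \sqrt{7}$)
$z{\left(y \right)} = -9 + \left(-8 + y\right) \left(3 + y\right)$ ($z{\left(y \right)} = -9 + \left(y + 3\right) \left(-8 + y\right) = -9 + \left(3 + y\right) \left(-8 + y\right) = -9 + \left(-8 + y\right) \left(3 + y\right)$)
$\frac{1}{z{\left(N{\left(16 \right)} \right)}} = \frac{1}{-33 + \left(i \sqrt{7}\right)^{2} - 5 i \sqrt{7}} = \frac{1}{-33 - 7 - 5 i \sqrt{7}} = \frac{1}{-40 - 5 i \sqrt{7}}$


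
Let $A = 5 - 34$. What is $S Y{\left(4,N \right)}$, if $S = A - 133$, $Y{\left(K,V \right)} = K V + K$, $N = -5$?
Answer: $2592$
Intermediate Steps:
$A = -29$
$Y{\left(K,V \right)} = K + K V$
$S = -162$ ($S = -29 - 133 = -162$)
$S Y{\left(4,N \right)} = - 162 \cdot 4 \left(1 - 5\right) = - 162 \cdot 4 \left(-4\right) = \left(-162\right) \left(-16\right) = 2592$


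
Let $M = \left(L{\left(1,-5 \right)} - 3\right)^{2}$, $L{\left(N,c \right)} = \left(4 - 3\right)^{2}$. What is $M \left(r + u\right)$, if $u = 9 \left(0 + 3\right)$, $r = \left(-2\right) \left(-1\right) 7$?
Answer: $164$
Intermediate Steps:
$r = 14$ ($r = 2 \cdot 7 = 14$)
$L{\left(N,c \right)} = 1$ ($L{\left(N,c \right)} = 1^{2} = 1$)
$u = 27$ ($u = 9 \cdot 3 = 27$)
$M = 4$ ($M = \left(1 - 3\right)^{2} = \left(-2\right)^{2} = 4$)
$M \left(r + u\right) = 4 \left(14 + 27\right) = 4 \cdot 41 = 164$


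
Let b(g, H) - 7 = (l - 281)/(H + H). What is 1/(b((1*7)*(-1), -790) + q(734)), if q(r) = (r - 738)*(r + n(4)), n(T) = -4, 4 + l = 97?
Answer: -395/1150588 ≈ -0.00034330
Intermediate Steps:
l = 93 (l = -4 + 97 = 93)
b(g, H) = 7 - 94/H (b(g, H) = 7 + (93 - 281)/(H + H) = 7 - 188*1/(2*H) = 7 - 94/H)
q(r) = (-738 + r)*(-4 + r) (q(r) = (r - 738)*(r - 4) = (-738 + r)*(-4 + r))
1/(b((1*7)*(-1), -790) + q(734)) = 1/((7 - 94/(-790)) + (2952 + 734**2 - 742*734)) = 1/((7 - 94*(-1/790)) + (2952 + 538756 - 544628)) = 1/((7 + 47/395) - 2920) = 1/(2812/395 - 2920) = 1/(-1150588/395) = -395/1150588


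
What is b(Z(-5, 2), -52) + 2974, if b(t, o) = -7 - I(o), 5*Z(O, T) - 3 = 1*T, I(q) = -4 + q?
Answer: 3023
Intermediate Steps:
Z(O, T) = ⅗ + T/5 (Z(O, T) = ⅗ + (1*T)/5 = ⅗ + T/5)
b(t, o) = -3 - o (b(t, o) = -7 - (-4 + o) = -7 + (4 - o) = -3 - o)
b(Z(-5, 2), -52) + 2974 = (-3 - 1*(-52)) + 2974 = (-3 + 52) + 2974 = 49 + 2974 = 3023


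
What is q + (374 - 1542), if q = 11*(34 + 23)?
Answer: -541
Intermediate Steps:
q = 627 (q = 11*57 = 627)
q + (374 - 1542) = 627 + (374 - 1542) = 627 - 1168 = -541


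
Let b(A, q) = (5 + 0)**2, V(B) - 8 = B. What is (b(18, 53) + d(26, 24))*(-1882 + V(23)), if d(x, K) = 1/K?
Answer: -370817/8 ≈ -46352.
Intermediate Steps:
V(B) = 8 + B
b(A, q) = 25 (b(A, q) = 5**2 = 25)
(b(18, 53) + d(26, 24))*(-1882 + V(23)) = (25 + 1/24)*(-1882 + (8 + 23)) = (25 + 1/24)*(-1882 + 31) = (601/24)*(-1851) = -370817/8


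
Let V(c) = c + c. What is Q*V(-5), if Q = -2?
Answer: 20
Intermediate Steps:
V(c) = 2*c
Q*V(-5) = -4*(-5) = -2*(-10) = 20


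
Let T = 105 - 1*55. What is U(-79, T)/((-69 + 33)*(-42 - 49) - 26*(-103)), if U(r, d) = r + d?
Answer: -29/5954 ≈ -0.0048707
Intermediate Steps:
T = 50 (T = 105 - 55 = 50)
U(r, d) = d + r
U(-79, T)/((-69 + 33)*(-42 - 49) - 26*(-103)) = (50 - 79)/((-69 + 33)*(-42 - 49) - 26*(-103)) = -29/(-36*(-91) + 2678) = -29/(3276 + 2678) = -29/5954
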